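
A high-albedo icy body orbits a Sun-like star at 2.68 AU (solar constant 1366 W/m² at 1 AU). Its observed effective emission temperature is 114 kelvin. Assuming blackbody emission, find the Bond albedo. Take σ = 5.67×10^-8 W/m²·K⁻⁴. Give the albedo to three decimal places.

By the inverse-square law, S = 1366/2.68² = 190.2 W/m².
From σT⁴ = S(1−α)/4 we invert for α: 1−α = 4σT⁴/S.
σT⁴ = 9.576 W/m², so 4σT⁴ = 38.31 W/m².
Hence α = 1 − 38.31/190.2 = 0.7986.

0.799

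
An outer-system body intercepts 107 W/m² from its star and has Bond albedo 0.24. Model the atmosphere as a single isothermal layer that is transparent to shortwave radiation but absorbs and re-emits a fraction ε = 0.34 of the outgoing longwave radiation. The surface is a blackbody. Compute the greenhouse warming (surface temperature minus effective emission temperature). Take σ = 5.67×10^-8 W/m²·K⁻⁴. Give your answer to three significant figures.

At the top of the atmosphere, σT_e⁴ = S(1−α)/4 = 20.33 W/m², giving T_e = 137.6 K.
The surface balance (absorbed SW + ε·downward IR = σT_s⁴) with T_a⁴ = T_s⁴/2 reduces to T_s = T_e·[2/(2−ε)]^¼ = 144.2 K.
The atmosphere warms the surface by 6.562 K.

6.56 kelvin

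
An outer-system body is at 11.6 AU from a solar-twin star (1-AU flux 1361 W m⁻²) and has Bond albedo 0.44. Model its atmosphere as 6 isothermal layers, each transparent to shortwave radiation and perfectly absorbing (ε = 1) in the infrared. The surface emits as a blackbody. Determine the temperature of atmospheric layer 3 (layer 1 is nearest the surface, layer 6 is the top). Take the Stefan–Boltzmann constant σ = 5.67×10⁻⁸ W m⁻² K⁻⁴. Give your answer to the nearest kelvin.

100 K

By the inverse-square law, S = 1361/11.6² = 10.11 W m⁻².
OLR = S(1−α)/4 = 1.416 W m⁻²; the top layer radiates at T_e = 70.69 K.
Each opaque layer satisfies 2T_j⁴ = T_{j−1}⁴ + T_{j+1}⁴, giving T_k⁴ = (N+1−k)T_e⁴.
With k = 3: T_3 = (6+1−3)^¼·70.69 K = 99.97 K.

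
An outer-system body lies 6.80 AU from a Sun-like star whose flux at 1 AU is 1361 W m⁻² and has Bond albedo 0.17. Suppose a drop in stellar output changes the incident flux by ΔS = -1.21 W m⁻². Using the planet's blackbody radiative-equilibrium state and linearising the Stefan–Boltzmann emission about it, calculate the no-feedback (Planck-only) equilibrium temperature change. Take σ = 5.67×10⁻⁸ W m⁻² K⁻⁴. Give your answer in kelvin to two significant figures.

-1.0 kelvin

By the inverse-square law, S = 1361/6.80² = 29.43 W m⁻².
Unperturbed T_e = [29.43·(1−0.17)/(4σ)]^¼ = 101.9 K.
ΔF = Δ[S(1−α)]/4 = (1−0.17)·-1.21/4 = -0.2511 W m⁻².
The Planck feedback parameter is 4σT_e³ = 0.2398 W m⁻²/K.
So ΔT₀ = -0.2511/0.2398 = -1.05 K.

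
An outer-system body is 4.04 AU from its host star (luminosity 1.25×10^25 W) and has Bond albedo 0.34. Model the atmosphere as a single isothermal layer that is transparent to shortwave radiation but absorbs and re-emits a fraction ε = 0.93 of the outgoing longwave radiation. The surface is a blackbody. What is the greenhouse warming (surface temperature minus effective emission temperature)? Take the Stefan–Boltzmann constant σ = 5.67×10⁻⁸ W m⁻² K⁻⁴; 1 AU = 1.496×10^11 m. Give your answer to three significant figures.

d = 4.04 × 1.496×10^11 m = 6.044×10^11 m.
Spreading L over a sphere of radius d: S = 1.25×10^25/(4π·6.04×10^11²) = 2.723 W m⁻².
At the top of the atmosphere, σT_e⁴ = S(1−α)/4 = 0.4493 W m⁻², giving T_e = 53.06 K.
The surface balance (absorbed SW + ε·downward IR = σT_s⁴) with T_a⁴ = T_s⁴/2 reduces to T_s = T_e·[2/(2−ε)]^¼ = 62.04 K.
The atmosphere warms the surface by 8.981 K.

8.98 K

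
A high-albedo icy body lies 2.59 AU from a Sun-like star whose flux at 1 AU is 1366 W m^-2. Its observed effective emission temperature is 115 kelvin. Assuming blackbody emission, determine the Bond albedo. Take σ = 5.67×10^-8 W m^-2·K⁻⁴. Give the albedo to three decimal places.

By the inverse-square law, S = 1366/2.59² = 203.6 W m^-2.
From σT⁴ = S(1−α)/4 we invert for α: 1−α = 4σT⁴/S.
4σT⁴ = 4·5.67×10⁻⁸·(115)⁴ = 39.67 W m^-2.
1−α = 39.67/203.6 = 0.1948, so α = 0.8052.

0.805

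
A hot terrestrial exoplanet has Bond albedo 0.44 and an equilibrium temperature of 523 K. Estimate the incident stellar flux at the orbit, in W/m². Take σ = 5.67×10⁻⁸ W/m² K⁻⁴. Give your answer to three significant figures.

30300 W/m²

Invert the energy balance for S: S = 4σT⁴/(1−α).
σT⁴ = 5.67×10⁻⁸·(523)⁴ = 4242 W/m².
S = 4·4242/0.56 = 30300 W/m².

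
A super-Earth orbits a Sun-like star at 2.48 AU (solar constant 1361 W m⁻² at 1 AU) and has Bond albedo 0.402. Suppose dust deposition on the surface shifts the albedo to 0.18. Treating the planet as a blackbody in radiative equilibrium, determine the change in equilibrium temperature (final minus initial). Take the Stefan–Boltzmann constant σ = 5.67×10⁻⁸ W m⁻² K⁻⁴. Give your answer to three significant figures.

By the inverse-square law, S = 1361/2.48² = 221.3 W m⁻².
Initial: T₁ = [S(1−0.402)/(4σ)]^(1/4) = 155.4 K.
Final:   T₂ = [S(1−0.18)/(4σ)]^(1/4) = 168.2 K.
Change: 168.2 − 155.4 = 12.76 K.

12.8 K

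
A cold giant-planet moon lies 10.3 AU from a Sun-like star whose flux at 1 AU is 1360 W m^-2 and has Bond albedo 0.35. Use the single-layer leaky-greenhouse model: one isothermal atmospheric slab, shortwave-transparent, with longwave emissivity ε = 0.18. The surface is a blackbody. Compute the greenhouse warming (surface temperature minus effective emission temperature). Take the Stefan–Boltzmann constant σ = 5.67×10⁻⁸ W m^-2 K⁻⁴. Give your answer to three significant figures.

By the inverse-square law, S = 1360/10.3² = 12.82 W m^-2.
Effective emission temperature (TOA balance): σT_e⁴ = S(1−α)/4 = 2.083 W m^-2 → T_e = 77.85 K.
Surface balance with a leaky layer gives σT_s⁴ = σT_e⁴·2/(2−ε), so T_s = T_e·[2/(2−0.18)]^(1/4) = 79.71 K.
The atmosphere warms the surface by 1.857 K.

1.86 K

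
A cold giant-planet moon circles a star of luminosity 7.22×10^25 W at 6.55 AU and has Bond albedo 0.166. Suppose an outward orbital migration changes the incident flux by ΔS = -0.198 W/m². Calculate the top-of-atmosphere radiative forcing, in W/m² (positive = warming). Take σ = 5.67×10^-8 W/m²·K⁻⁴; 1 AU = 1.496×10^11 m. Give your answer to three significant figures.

-0.0413 W/m²

d = 6.55 × 1.496×10^11 m = 9.799×10^11 m.
Spreading L over a sphere of radius d: S = 7.22×10^25/(4π·9.80×10^11²) = 5.984 W/m².
Only a fraction (1−α) is absorbed and it's spread over 4πR², so ΔF = (1−α)ΔS/4 = -0.04128 W/m².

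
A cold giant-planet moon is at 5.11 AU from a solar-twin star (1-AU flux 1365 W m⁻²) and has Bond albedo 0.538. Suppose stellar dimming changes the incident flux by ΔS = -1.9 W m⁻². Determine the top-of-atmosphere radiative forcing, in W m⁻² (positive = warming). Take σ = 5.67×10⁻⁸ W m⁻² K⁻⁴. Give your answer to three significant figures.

By the inverse-square law, S = 1365/5.11² = 52.27 W m⁻².
ΔF = Δ[S(1−α)]/4 = (1−0.538)·-1.9/4 = -0.2194 W m⁻².

-0.219 W m⁻²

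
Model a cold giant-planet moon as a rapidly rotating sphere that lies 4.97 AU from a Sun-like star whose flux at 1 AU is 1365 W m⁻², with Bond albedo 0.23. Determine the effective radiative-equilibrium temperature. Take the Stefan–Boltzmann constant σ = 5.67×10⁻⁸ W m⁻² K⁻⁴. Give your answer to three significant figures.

117 kelvin

Flux at the orbit: S = 1365/(4.97)² = 55.26 W m⁻².
Absorbed flux (global mean): S(1−α)/4 = 55.26·0.77/4 = 10.64 W m⁻².
Balancing against σT⁴: T = (10.64/5.67×10⁻⁸)^(1/4) = 117.0 K.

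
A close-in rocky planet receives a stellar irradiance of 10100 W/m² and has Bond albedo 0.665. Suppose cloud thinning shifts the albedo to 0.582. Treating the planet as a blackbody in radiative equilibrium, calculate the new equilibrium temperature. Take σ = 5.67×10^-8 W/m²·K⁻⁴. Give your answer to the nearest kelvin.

New equilibrium: T₂ = [(1−0.582)·10100/(4σ)]^(1/4) = 369.4 K.

369 K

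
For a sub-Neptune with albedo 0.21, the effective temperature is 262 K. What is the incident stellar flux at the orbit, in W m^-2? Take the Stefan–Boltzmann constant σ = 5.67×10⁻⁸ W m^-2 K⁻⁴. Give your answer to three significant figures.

1350 W m^-2

Invert the energy balance for S: S = 4σT⁴/(1−α).
σT⁴ = 5.67×10⁻⁸·(262)⁴ = 267.2 W m^-2.
So S = 4×267.2/(1−0.21) = 1353 W m^-2.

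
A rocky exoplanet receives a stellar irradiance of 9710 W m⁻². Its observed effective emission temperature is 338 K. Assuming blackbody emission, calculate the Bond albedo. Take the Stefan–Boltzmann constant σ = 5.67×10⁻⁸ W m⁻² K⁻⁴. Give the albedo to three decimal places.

0.695

Energy balance: S(1−α)/4 = σT⁴, so 1−α = 4σT⁴/S.
σT⁴ = 740.0 W m⁻², so 4σT⁴ = 2960 W m⁻².
1−α = 2960/9710 = 0.3049, so α = 0.6951.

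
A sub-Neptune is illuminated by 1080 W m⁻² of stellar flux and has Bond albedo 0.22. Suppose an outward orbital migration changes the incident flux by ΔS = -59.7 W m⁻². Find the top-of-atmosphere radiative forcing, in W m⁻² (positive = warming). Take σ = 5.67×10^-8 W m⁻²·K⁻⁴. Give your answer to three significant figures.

Only a fraction (1−α) is absorbed and it's spread over 4πR², so ΔF = (1−α)ΔS/4 = -11.64 W m⁻².

-11.6 W m⁻²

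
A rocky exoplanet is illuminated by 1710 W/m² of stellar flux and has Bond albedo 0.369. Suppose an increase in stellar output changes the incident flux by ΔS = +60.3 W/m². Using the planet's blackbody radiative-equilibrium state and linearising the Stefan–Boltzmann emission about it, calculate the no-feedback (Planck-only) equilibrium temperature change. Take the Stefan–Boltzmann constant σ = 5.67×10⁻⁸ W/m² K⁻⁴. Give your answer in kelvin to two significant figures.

Unperturbed T_e = [1710·(1−0.369)/(4σ)]^¼ = 262.6 K.
TOA radiative forcing: ΔF = (1−α)ΔS/4 = 0.631·(+60.3)/4 = 9.512 W/m².
The Planck feedback parameter is 4σT_e³ = 4.108 W/m²/K.
ΔT₀ = ΔF/λ_P = 9.512/4.108 = 2.32 K.

2.3 K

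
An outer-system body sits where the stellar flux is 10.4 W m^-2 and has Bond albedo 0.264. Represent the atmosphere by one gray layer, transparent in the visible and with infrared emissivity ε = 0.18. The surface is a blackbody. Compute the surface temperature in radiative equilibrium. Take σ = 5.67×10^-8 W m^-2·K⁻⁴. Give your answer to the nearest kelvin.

78 kelvin

At the top of the atmosphere, σT_e⁴ = S(1−α)/4 = 1.914 W m^-2, giving T_e = 76.22 K.
For a single slab of emissivity ε, T_s⁴ = 2T_e⁴/(2−ε); thus T_s = 76.22·(1.099)^(1/4) = 78.04 K.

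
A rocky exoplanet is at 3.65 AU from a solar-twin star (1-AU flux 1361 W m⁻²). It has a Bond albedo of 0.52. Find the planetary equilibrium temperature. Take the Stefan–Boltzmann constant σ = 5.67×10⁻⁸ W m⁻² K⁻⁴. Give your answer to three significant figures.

121 K

By the inverse-square law, S = 1361/3.65² = 102.2 W m⁻².
Averaging over the sphere, the absorbed flux is S(1−α)/4 = 12.26 W m⁻².
Balancing against σT⁴: T = (12.26/5.67×10⁻⁸)^(1/4) = 121.3 K.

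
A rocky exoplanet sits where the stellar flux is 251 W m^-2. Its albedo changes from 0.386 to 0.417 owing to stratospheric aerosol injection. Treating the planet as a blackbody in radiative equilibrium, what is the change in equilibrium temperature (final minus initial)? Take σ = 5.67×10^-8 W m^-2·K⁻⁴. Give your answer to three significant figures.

-2.08 K

Before: T₁ = [251.0·0.614/(4σ)]^(1/4) = 161.5 K.
After:  T₂ = [251.0·0.583/(4σ)]^(1/4) = 159.4 K.
ΔT = T₂ − T₁ = -2.078 K.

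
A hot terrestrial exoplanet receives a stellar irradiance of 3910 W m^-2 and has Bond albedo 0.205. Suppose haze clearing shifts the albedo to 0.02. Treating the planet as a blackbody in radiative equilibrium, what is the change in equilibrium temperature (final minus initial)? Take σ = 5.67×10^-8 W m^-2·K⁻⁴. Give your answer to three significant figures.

18.4 K

Before: T₁ = [3910·0.795/(4σ)]^(1/4) = 342.2 K.
With α = 0.02, T₂ = 360.5 K.
Change: 360.5 − 342.2 = 18.37 K.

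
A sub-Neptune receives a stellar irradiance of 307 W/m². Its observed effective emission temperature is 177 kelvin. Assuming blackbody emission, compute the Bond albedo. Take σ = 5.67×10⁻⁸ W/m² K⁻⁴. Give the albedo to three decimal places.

From σT⁴ = S(1−α)/4 we invert for α: 1−α = 4σT⁴/S.
4σT⁴ = 4·5.67×10⁻⁸·(177)⁴ = 222.6 W/m².
1−α = 222.6/307.0 = 0.7251, so α = 0.2749.

0.275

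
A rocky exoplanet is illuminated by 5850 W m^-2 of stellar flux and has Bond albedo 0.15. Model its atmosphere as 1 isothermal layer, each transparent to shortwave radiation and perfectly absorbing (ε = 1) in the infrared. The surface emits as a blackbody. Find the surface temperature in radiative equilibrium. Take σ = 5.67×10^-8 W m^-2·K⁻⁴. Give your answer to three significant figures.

458 K

The effective emission temperature is T_e = [S(1−α)/(4σ)]^¼ = 384.8 K.
Layer-by-layer balance gives σT_s⁴ = (N+1)σT_e⁴, so T_s = 2^¼·384.8 = 457.6 K.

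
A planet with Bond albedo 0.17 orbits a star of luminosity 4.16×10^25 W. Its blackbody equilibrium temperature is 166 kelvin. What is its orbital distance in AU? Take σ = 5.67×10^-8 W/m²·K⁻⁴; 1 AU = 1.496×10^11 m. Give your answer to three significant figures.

0.844 AU

The flux needed for this T is 4σT⁴/(1−0.17) = 207.5 W/m².
From L = 4πd²S, d = √(4.16×10^25/(4π·207.5)) = 1.263×10^11 m = 0.8443 AU.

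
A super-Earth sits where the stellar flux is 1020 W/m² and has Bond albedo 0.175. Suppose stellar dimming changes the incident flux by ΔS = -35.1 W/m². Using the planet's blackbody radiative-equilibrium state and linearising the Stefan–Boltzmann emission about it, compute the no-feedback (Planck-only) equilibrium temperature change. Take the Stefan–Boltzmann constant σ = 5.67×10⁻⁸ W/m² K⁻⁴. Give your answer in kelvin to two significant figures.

-2.1 K

Reference equilibrium: T_e = [S(1−α)/(4σ)]^(1/4) = 246.8 K.
ΔF = Δ[S(1−α)]/4 = (1−0.175)·-35.1/4 = -7.239 W/m².
The Planck feedback parameter is 4σT_e³ = 3.410 W/m²/K.
Hence the no-feedback warming is ΔF/(4σT_e³) = -2.12 K.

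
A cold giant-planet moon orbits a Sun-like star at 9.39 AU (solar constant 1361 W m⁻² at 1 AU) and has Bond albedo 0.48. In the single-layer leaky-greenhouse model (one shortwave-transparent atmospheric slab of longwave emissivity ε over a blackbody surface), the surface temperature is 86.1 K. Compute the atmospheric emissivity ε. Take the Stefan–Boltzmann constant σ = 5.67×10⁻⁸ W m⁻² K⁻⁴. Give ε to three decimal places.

Irradiance scales as 1/d², so S = 1361 W m⁻² × (1/9.39)² = 15.44 W m⁻².
TOA balance gives T_e = 77.13 K.
Since (2−ε)/2 = (T_e/T_s)⁴ = 0.6440, ε = 0.7120.

0.712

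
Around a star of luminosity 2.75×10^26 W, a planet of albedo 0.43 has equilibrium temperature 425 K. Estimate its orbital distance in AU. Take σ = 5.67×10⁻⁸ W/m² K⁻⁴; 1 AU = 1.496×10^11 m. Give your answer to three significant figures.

0.274 AU

Energy balance gives S = 4σT⁴/(1−α) = 12980 W/m².
From L = 4πd²S, d = √(2.75×10^26/(4π·12980)) = 4.106×10^10 m = 0.2745 AU.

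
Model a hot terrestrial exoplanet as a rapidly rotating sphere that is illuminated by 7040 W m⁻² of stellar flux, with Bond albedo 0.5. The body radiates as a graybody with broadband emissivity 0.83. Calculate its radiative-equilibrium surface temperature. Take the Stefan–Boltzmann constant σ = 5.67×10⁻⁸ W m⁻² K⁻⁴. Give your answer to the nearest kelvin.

Absorbed flux (global mean): S(1−α)/4 = 7040·0.5/4 = 880.0 W m⁻².
Equating to εσT⁴ with ε = 0.83: T = (880.0/0.83σ)^(1/4) = 369.8 K.

370 K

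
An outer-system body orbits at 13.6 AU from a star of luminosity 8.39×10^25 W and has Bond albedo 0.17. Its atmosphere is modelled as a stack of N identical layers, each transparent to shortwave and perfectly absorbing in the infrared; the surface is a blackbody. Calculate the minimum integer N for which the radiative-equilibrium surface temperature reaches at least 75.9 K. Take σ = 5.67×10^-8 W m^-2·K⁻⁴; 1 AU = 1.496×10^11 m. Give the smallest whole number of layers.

Orbital distance: d = 13.6 AU = 2.035×10^12 m.
S = L/(4πd²) = 1.613 W m^-2.
OLR = S(1−α)/4 = 0.3347 W m^-2; the top layer radiates at T_e = 49.29 K.
Since T_s⁴ = (N+1)T_e⁴, we need N ≥ (T_s/T_e)⁴ − 1 = 4.622.
The minimum whole number is N = 5.

5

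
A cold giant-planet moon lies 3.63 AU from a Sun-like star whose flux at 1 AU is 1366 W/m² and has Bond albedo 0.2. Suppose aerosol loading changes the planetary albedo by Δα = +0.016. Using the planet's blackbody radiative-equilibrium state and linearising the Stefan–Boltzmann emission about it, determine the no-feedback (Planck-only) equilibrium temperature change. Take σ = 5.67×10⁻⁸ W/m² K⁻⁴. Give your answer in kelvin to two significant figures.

Flux at the orbit: S = 1366/(3.63)² = 103.7 W/m².
Reference equilibrium: T_e = [S(1−α)/(4σ)]^(1/4) = 138.3 K.
ΔF = −(S/4)Δα = −(103.7/4)×(+0.016) = -0.4147 W/m².
Planck response: λ_P = 4σT_e³ = 4·5.67×10⁻⁸·(138.3)³ = 0.5997 W/m²/K.
So ΔT₀ = -0.4147/0.5997 = -0.691 K.

-0.69 kelvin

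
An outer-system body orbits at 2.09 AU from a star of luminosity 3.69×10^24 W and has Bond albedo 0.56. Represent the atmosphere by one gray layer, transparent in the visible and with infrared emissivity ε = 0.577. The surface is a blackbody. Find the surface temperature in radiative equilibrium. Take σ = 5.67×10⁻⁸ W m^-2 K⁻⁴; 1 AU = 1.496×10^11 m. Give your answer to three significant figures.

Orbital distance: d = 2.09 AU = 3.127×10^11 m.
S = L/(4πd²) = 3.004 W m^-2.
Effective emission temperature (TOA balance): σT_e⁴ = S(1−α)/4 = 0.3304 W m^-2 → T_e = 49.13 K.
Surface balance with a leaky layer gives σT_s⁴ = σT_e⁴·2/(2−ε), so T_s = T_e·[2/(2−0.577)]^(1/4) = 53.50 K.

53.5 kelvin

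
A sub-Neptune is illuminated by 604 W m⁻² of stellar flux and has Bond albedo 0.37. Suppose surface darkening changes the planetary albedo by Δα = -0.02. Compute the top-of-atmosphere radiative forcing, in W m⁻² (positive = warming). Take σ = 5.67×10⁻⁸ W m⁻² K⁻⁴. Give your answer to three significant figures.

ΔF = −(S/4)Δα = −(604.0/4)×(-0.02) = 3.020 W m⁻².

3.02 W m⁻²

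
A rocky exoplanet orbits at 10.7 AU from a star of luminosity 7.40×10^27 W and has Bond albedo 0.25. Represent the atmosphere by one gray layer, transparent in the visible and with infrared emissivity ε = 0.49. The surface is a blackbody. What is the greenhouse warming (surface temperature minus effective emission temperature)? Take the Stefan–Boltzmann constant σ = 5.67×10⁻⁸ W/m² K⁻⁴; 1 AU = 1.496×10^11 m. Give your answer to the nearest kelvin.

Orbital distance: d = 10.7 AU = 1.601×10^12 m.
Flux at the orbit: S = L/(4πd²) = 7.40×10^27/(4π·(1.60×10^12)²) = 229.8 W/m².
At the top of the atmosphere, σT_e⁴ = S(1−α)/4 = 43.09 W/m², giving T_e = 166.0 K.
For a single slab of emissivity ε, T_s⁴ = 2T_e⁴/(2−ε); thus T_s = 166.0·(1.325)^(1/4) = 178.1 K.
Greenhouse warming: T_s − T_e = 12.09 K.

12 K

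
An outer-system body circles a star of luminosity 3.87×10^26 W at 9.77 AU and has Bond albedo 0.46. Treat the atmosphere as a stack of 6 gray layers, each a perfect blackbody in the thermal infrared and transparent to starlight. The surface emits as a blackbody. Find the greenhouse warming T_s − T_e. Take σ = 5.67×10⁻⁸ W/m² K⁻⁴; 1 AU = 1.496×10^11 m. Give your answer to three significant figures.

48.0 kelvin

d = 9.77 × 1.496×10^11 m = 1.462×10^12 m.
Flux at the orbit: S = L/(4πd²) = 3.87×10^26/(4π·(1.46×10^12)²) = 14.42 W/m².
Top-of-atmosphere balance: σT_e⁴ = S(1−α)/4 = 1.946 W/m² → T_e = 76.54 K.
Surface: T_s = (7)^¼·T_e = 124.5 K.
Warming: T_s − T_e = 47.96 K.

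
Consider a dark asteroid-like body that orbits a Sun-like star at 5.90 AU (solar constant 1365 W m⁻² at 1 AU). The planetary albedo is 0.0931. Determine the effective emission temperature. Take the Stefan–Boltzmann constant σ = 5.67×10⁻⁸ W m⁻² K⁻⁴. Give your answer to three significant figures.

112 K

Flux at the orbit: S = 1365/(5.90)² = 39.21 W m⁻².
The planet absorbs (1−α)S over its disc πR² and re-emits over 4πR², so the mean absorbed flux is (1−0.0931)·39.21/4 = 8.891 W m⁻².
In equilibrium σT⁴ equals this, so T = 111.9 K.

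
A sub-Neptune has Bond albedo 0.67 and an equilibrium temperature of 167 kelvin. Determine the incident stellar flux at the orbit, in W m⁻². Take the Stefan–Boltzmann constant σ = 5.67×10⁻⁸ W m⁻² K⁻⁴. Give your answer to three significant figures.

Invert the energy balance for S: S = 4σT⁴/(1−α).
σT⁴ = 5.67×10⁻⁸·(167)⁴ = 44.10 W m⁻².
S = 4·44.10/0.33 = 534.6 W m⁻².

535 W m⁻²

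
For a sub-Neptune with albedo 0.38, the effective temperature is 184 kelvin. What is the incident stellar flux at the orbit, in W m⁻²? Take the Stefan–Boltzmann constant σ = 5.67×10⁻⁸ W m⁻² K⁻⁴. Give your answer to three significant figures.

419 W m⁻²

From S(1−α)/4 = σT⁴: S = 4σT⁴/(1−α).
The emitted flux is σT⁴ = 64.99 W m⁻².
So S = 4×64.99/(1−0.38) = 419.3 W m⁻².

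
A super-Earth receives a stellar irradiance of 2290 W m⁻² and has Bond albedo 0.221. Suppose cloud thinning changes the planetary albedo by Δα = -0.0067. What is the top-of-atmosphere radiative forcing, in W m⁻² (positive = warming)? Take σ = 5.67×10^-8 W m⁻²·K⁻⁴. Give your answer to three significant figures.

3.84 W m⁻²

The change in absorbed flux is Δ[S(1−α)/4] = −SΔα/4 = 3.836 W m⁻².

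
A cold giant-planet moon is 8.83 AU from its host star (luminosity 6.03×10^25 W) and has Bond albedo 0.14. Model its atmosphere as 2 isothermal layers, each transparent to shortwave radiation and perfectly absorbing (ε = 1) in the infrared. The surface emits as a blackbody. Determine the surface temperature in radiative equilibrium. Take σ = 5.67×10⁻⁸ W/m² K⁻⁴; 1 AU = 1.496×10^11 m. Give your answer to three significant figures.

d = 8.83 × 1.496×10^11 m = 1.321×10^12 m.
Flux at the orbit: S = L/(4πd²) = 6.03×10^25/(4π·(1.32×10^12)²) = 2.750 W/m².
Top-of-atmosphere balance: σT_e⁴ = S(1−α)/4 = 0.5912 W/m² → T_e = 56.83 K.
For an N-layer opaque stack, T_s⁴ = (N+1)T_e⁴, hence T_s = (3)^(1/4)×56.83 K = 74.79 K.

74.8 kelvin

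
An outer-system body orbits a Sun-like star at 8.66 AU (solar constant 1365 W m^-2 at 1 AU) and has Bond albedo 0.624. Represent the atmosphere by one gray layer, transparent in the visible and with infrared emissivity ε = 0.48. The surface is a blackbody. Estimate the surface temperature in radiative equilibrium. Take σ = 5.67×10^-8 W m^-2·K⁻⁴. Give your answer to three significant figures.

Irradiance scales as 1/d², so S = 1365 W m^-2 × (1/8.66)² = 18.20 W m^-2.
The planet radiates to space at T_e = [S(1−α)/(4σ)]^(1/4) = 74.12 K.
Surface balance with a leaky layer gives σT_s⁴ = σT_e⁴·2/(2−ε), so T_s = T_e·[2/(2−0.48)]^(1/4) = 79.38 K.

79.4 K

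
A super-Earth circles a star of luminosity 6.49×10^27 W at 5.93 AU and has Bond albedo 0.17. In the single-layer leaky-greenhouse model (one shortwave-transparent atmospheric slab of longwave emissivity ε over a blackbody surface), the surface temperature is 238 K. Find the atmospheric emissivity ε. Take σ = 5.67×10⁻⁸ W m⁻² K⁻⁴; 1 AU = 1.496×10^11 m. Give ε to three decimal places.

0.503

Orbital distance: d = 5.93 AU = 8.871×10^11 m.
S = L/(4πd²) = 656.2 W m⁻².
Effective temperature: T_e = [S(1−α)/(4σ)]^(1/4) = 221.4 K.
Since (2−ε)/2 = (T_e/T_s)⁴ = 0.7485, ε = 0.5030.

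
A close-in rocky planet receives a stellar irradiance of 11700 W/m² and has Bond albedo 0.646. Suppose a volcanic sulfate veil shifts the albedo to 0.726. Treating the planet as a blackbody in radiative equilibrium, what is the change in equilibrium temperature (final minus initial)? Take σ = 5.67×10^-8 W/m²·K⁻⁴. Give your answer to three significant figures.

-22.8 K

Initial: T₁ = [S(1−0.646)/(4σ)]^(1/4) = 367.6 K.
After:  T₂ = [11700·0.274/(4σ)]^(1/4) = 344.8 K.
ΔT = T₂ − T₁ = -22.80 K.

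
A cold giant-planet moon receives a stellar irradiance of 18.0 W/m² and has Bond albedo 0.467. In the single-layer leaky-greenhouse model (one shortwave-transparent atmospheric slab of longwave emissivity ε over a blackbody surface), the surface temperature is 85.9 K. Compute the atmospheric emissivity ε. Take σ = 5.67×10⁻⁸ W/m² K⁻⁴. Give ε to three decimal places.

0.446

TOA balance gives T_e = 80.65 K.
Since (2−ε)/2 = (T_e/T_s)⁴ = 0.7769, ε = 0.4461.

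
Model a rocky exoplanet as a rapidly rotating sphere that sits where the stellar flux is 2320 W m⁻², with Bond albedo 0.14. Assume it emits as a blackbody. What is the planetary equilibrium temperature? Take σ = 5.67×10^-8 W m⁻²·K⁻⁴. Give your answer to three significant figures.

Absorbed flux (global mean): S(1−α)/4 = 2320·0.86/4 = 498.8 W m⁻².
In equilibrium σT⁴ equals this, so T = 306.3 K.

306 kelvin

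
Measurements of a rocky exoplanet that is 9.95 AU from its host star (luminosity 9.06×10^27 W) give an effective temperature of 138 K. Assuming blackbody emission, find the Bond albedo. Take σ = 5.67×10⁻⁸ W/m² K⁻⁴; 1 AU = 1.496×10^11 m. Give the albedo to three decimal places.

0.747

Orbital distance: d = 9.95 AU = 1.489×10^12 m.
Flux at the orbit: S = L/(4πd²) = 9.06×10^27/(4π·(1.49×10^12)²) = 325.4 W/m².
Rearranging the radiative balance, α = 1 − 4σT⁴/S.
4σT⁴ = 4·5.67×10⁻⁸·(138)⁴ = 82.25 W/m².
Hence α = 1 − 82.25/325.4 = 0.7472.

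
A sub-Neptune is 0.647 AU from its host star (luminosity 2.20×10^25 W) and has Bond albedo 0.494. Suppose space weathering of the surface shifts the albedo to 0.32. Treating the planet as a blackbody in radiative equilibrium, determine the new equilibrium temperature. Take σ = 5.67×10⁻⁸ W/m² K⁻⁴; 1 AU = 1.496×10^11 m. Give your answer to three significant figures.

154 kelvin

Orbital distance: d = 0.647 AU = 9.679×10^10 m.
S = L/(4πd²) = 186.9 W/m².
With the new albedo, S(1−α₂)/4 = 31.77 W/m², so T₂ = 153.9 K.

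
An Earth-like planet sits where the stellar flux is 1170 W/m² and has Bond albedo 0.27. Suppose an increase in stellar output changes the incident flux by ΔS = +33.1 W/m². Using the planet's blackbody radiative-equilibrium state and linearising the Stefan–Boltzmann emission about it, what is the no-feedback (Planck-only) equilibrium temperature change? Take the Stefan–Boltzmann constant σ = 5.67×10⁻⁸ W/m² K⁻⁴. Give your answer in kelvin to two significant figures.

1.8 K

The baseline emission temperature is T_e = 247.7 K.
TOA radiative forcing: ΔF = (1−α)ΔS/4 = 0.73·(+33.1)/4 = 6.041 W/m².
Planck response: λ_P = 4σT_e³ = 4·5.67×10⁻⁸·(247.7)³ = 3.448 W/m²/K.
Hence the no-feedback warming is ΔF/(4σT_e³) = 1.75 K.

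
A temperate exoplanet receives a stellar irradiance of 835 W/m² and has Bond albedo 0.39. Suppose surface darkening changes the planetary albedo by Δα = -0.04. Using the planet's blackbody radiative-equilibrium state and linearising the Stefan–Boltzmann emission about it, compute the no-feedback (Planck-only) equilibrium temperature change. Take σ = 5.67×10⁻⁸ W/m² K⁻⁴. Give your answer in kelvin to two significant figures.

Reference equilibrium: T_e = [S(1−α)/(4σ)]^(1/4) = 217.7 K.
The change in absorbed flux is Δ[S(1−α)/4] = −SΔα/4 = 8.350 W/m².
Planck response: λ_P = 4σT_e³ = 4·5.67×10⁻⁸·(217.7)³ = 2.340 W/m²/K.
Hence the no-feedback warming is ΔF/(4σT_e³) = 3.57 K.

3.6 kelvin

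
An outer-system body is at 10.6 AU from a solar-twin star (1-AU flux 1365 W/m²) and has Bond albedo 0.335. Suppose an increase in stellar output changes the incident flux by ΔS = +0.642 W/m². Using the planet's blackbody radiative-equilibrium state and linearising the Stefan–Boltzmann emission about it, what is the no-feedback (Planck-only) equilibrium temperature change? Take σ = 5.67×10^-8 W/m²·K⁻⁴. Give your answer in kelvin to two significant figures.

Irradiance scales as 1/d², so S = 1365 W/m² × (1/10.6)² = 12.15 W/m².
Reference equilibrium: T_e = [S(1−α)/(4σ)]^(1/4) = 77.25 K.
Only a fraction (1−α) is absorbed and it's spread over 4πR², so ΔF = (1−α)ΔS/4 = 0.1067 W/m².
Linearising σT⁴ gives d(σT⁴)/dT = 4σT_e³ = 0.1046 W/m² per K.
Hence the no-feedback warming is ΔF/(4σT_e³) = 1.02 K.

1.0 kelvin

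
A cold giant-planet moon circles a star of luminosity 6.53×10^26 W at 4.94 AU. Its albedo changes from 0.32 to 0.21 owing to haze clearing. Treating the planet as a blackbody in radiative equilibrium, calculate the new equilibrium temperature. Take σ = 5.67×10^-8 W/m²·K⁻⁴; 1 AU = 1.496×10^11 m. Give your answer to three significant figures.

Orbital distance: d = 4.94 AU = 7.390×10^11 m.
S = L/(4πd²) = 95.15 W/m².
With the new albedo, S(1−α₂)/4 = 18.79 W/m², so T₂ = 134.9 K.

135 K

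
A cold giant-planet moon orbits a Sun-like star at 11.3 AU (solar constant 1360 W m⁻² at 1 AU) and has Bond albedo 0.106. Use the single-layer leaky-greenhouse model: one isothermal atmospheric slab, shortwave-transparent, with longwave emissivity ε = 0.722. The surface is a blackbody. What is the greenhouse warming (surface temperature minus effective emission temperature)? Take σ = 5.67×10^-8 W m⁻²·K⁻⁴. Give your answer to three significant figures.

9.54 kelvin

Irradiance scales as 1/d², so S = 1360 W m⁻² × (1/11.3)² = 10.65 W m⁻².
At the top of the atmosphere, σT_e⁴ = S(1−α)/4 = 2.380 W m⁻², giving T_e = 80.50 K.
The surface balance (absorbed SW + ε·downward IR = σT_s⁴) with T_a⁴ = T_s⁴/2 reduces to T_s = T_e·[2/(2−ε)]^¼ = 90.03 K.
Greenhouse warming: T_s − T_e = 9.536 K.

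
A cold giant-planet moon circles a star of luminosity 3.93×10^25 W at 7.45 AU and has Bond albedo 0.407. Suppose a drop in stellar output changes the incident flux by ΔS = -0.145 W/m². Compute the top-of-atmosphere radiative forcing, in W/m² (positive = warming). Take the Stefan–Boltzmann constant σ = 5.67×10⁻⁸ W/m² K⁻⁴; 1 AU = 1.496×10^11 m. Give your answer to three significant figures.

-0.0215 W/m²

d = 7.45 × 1.496×10^11 m = 1.115×10^12 m.
S = L/(4πd²) = 2.518 W/m².
TOA radiative forcing: ΔF = (1−α)ΔS/4 = 0.593·(-0.145)/4 = -0.02150 W/m².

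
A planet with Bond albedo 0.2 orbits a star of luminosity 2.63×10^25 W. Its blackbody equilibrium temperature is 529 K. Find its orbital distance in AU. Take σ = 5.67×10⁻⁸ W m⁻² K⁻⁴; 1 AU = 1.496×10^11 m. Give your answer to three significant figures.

0.0649 AU

The flux needed for this T is 4σT⁴/(1−0.2) = 22200 W m⁻².
From L = 4πd²S, d = √(2.63×10^25/(4π·22200)) = 9.709×10^9 m = 0.06490 AU.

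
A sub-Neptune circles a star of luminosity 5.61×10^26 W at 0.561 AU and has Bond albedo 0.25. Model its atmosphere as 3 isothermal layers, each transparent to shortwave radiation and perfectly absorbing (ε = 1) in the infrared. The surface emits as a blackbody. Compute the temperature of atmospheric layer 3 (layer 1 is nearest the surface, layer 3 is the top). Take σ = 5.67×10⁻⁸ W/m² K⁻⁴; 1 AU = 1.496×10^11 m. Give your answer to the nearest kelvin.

Orbital distance: d = 0.561 AU = 8.393×10^10 m.
Flux at the orbit: S = L/(4πd²) = 5.61×10^26/(4π·(8.39×10^10)²) = 6338 W/m².
Top-of-atmosphere balance: σT_e⁴ = S(1−α)/4 = 1188 W/m² → T_e = 380.5 K.
In the N-layer model, layer k (counted from the surface) has T_k = (N+1−k)^(1/4)·T_e.
T_3 = (1)^(1/4)·380.5 = 380.5 K.

380 K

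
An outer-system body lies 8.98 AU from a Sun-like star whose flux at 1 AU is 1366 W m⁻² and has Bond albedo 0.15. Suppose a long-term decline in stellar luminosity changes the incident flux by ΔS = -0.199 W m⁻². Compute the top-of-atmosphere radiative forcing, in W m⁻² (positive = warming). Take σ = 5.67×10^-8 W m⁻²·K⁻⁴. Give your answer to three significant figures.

-0.0423 W m⁻²

Flux at the orbit: S = 1366/(8.98)² = 16.94 W m⁻².
ΔF = Δ[S(1−α)]/4 = (1−0.15)·-0.199/4 = -0.04229 W m⁻².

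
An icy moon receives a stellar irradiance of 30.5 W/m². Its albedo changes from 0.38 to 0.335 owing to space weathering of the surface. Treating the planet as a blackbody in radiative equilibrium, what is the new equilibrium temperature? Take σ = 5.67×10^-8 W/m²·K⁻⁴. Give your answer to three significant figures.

97.2 kelvin

With the new albedo, S(1−α₂)/4 = 5.071 W/m², so T₂ = 97.25 K.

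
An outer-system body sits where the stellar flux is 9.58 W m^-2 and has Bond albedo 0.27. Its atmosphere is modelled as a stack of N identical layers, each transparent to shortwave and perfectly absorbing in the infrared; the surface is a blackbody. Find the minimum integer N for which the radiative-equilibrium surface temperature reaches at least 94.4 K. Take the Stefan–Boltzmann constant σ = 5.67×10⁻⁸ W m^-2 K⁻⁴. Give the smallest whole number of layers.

2

Top-of-atmosphere balance: σT_e⁴ = S(1−α)/4 = 1.748 W m^-2 → T_e = 74.52 K.
T_s = (N+1)^(1/4)·T_e ≥ 94.4 K requires N+1 ≥ (T_s/T_e)⁴ = (94.4/74.52)⁴ = 2.575.
Rounding up, N = 2.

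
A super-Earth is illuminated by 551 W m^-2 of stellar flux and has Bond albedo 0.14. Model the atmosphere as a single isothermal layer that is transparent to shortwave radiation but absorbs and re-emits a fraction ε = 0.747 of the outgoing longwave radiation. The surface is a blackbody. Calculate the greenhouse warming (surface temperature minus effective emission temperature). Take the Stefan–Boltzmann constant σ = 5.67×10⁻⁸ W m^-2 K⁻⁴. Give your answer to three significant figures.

The planet radiates to space at T_e = [S(1−α)/(4σ)]^(1/4) = 213.8 K.
For a single slab of emissivity ε, T_s⁴ = 2T_e⁴/(2−ε); thus T_s = 213.8·(1.596)^(1/4) = 240.3 K.
Greenhouse warming: T_s − T_e = 26.51 K.

26.5 kelvin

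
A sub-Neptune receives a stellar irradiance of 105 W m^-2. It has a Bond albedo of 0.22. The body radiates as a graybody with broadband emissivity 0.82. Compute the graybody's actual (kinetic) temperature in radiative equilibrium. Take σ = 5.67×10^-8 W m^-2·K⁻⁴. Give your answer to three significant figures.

145 K

Absorbed flux (global mean): S(1−α)/4 = 105.0·0.78/4 = 20.48 W m^-2.
Equating to εσT⁴ with ε = 0.82: T = (20.48/0.82σ)^(1/4) = 144.9 K.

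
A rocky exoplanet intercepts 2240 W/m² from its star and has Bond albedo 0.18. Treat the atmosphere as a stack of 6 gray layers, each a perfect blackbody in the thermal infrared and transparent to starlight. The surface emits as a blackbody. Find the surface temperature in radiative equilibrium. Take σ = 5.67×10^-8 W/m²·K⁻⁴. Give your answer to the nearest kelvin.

488 K

OLR = S(1−α)/4 = 459.2 W/m²; the top layer radiates at T_e = 300.0 K.
For an N-layer opaque stack, T_s⁴ = (N+1)T_e⁴, hence T_s = (7)^(1/4)×300.0 K = 488.0 K.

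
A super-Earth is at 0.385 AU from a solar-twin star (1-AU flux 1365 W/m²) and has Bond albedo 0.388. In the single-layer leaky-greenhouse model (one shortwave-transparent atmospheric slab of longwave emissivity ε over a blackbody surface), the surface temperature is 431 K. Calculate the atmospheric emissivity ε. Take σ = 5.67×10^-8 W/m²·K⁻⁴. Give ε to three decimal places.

Flux at the orbit: S = 1365/(0.385)² = 9209 W/m².
TOA balance gives T_e = 397.0 K.
T_s⁴ = T_e⁴·2/(2−ε) → ε = 2 − 2(T_e/T_s)⁴ = 2 − 2·(397.0/431)⁴ = 0.5597.

0.560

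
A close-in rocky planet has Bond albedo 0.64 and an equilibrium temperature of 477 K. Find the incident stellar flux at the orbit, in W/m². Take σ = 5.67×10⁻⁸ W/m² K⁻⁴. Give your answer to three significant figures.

32600 W/m²

From S(1−α)/4 = σT⁴: S = 4σT⁴/(1−α).
σT⁴ = 5.67×10⁻⁸·(477)⁴ = 2935 W/m².
So S = 4×2935/(1−0.64) = 32610 W/m².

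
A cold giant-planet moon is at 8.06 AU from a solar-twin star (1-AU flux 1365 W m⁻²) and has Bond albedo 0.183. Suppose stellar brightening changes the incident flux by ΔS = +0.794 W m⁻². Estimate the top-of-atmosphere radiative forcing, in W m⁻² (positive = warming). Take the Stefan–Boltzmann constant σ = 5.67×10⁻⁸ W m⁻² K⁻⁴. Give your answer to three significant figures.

0.162 W m⁻²

Irradiance scales as 1/d², so S = 1365 W m⁻² × (1/8.06)² = 21.01 W m⁻².
TOA radiative forcing: ΔF = (1−α)ΔS/4 = 0.817·(+0.794)/4 = 0.1622 W m⁻².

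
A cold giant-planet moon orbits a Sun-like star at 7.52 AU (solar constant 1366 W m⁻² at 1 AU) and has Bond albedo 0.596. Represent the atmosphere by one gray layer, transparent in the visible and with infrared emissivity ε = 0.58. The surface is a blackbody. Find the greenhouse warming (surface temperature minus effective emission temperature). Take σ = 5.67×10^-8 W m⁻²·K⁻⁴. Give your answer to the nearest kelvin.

Irradiance scales as 1/d², so S = 1366 W m⁻² × (1/7.52)² = 24.16 W m⁻².
Effective emission temperature (TOA balance): σT_e⁴ = S(1−α)/4 = 2.440 W m⁻² → T_e = 80.99 K.
The surface balance (absorbed SW + ε·downward IR = σT_s⁴) with T_a⁴ = T_s⁴/2 reduces to T_s = T_e·[2/(2−ε)]^¼ = 88.23 K.
The atmosphere warms the surface by 7.240 K.

7 kelvin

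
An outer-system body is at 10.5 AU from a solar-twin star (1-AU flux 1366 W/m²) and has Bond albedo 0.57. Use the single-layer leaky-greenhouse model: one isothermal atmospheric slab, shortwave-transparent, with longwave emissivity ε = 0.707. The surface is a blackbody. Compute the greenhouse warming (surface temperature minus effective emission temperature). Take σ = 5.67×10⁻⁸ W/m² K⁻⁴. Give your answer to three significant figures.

8.02 kelvin

By the inverse-square law, S = 1366/10.5² = 12.39 W/m².
The planet radiates to space at T_e = [S(1−α)/(4σ)]^(1/4) = 69.62 K.
Surface balance with a leaky layer gives σT_s⁴ = σT_e⁴·2/(2−ε), so T_s = T_e·[2/(2−0.707)]^(1/4) = 77.64 K.
Greenhouse warming: T_s − T_e = 8.021 K.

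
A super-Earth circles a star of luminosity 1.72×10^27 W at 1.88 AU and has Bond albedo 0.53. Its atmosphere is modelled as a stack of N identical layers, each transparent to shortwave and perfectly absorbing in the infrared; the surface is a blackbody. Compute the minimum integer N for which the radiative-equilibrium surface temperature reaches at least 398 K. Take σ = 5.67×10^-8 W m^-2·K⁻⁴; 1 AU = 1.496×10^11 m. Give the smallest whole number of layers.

Orbital distance: d = 1.88 AU = 2.812×10^11 m.
Spreading L over a sphere of radius d: S = 1.72×10^27/(4π·2.81×10^11²) = 1730 W m^-2.
OLR = S(1−α)/4 = 203.3 W m^-2; the top layer radiates at T_e = 244.7 K.
T_s = (N+1)^(1/4)·T_e ≥ 398 K requires N+1 ≥ (T_s/T_e)⁴ = (398/244.7)⁴ = 6.997.
The minimum whole number is N = 6.

6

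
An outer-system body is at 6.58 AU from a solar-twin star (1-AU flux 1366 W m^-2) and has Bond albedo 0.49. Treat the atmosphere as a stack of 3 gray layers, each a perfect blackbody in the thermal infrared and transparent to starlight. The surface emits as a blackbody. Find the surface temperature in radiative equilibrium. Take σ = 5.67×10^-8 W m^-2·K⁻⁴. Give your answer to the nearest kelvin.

130 K

Flux at the orbit: S = 1366/(6.58)² = 31.55 W m^-2.
The effective emission temperature is T_e = [S(1−α)/(4σ)]^¼ = 91.78 K.
Layer-by-layer balance gives σT_s⁴ = (N+1)σT_e⁴, so T_s = 4^¼·91.78 = 129.8 K.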